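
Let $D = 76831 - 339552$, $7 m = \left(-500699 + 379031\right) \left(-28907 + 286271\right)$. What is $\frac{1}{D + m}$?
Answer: $- \frac{7}{31314802199} \approx -2.2354 \cdot 10^{-10}$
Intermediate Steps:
$m = - \frac{31312963152}{7}$ ($m = \frac{\left(-500699 + 379031\right) \left(-28907 + 286271\right)}{7} = \frac{\left(-121668\right) 257364}{7} = \frac{1}{7} \left(-31312963152\right) = - \frac{31312963152}{7} \approx -4.4733 \cdot 10^{9}$)
$D = -262721$
$\frac{1}{D + m} = \frac{1}{-262721 - \frac{31312963152}{7}} = \frac{1}{- \frac{31314802199}{7}} = - \frac{7}{31314802199}$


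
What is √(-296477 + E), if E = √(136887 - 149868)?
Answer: √(-296477 + I*√12981) ≈ 0.1 + 544.5*I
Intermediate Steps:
E = I*√12981 (E = √(-12981) = I*√12981 ≈ 113.93*I)
√(-296477 + E) = √(-296477 + I*√12981)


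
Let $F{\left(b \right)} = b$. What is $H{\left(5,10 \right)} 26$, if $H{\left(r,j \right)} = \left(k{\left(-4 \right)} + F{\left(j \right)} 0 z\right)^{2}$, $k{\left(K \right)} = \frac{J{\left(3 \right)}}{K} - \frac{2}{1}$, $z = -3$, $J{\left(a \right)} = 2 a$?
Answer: $\frac{637}{2} \approx 318.5$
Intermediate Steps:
$k{\left(K \right)} = -2 + \frac{6}{K}$ ($k{\left(K \right)} = \frac{2 \cdot 3}{K} - \frac{2}{1} = \frac{6}{K} - 2 = -2 + \frac{6}{K}$)
$H{\left(r,j \right)} = \frac{49}{4}$ ($H{\left(r,j \right)} = \left(\left(-2 + \frac{6}{-4}\right) + j 0 \left(-3\right)\right)^{2} = \left(\left(-2 + 6 \left(- \frac{1}{4}\right)\right) + 0 \left(-3\right)\right)^{2} = \left(\left(-2 - \frac{3}{2}\right) + 0\right)^{2} = \left(- \frac{7}{2} + 0\right)^{2} = \left(- \frac{7}{2}\right)^{2} = \frac{49}{4}$)
$H{\left(5,10 \right)} 26 = \frac{49}{4} \cdot 26 = \frac{637}{2}$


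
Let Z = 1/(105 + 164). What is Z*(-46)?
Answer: -46/269 ≈ -0.17100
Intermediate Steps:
Z = 1/269 ≈ 0.0037175
Z*(-46) = (1/269)*(-46) = -46/269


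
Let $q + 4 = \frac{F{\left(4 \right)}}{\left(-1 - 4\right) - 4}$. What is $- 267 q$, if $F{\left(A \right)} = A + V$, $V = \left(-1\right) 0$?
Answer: $\frac{3560}{3} \approx 1186.7$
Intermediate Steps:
$V = 0$
$F{\left(A \right)} = A$ ($F{\left(A \right)} = A + 0 = A$)
$q = - \frac{40}{9}$ ($q = -4 + \frac{4}{\left(-1 - 4\right) - 4} = -4 + \frac{4}{-5 - 4} = -4 + \frac{4}{-9} = -4 + 4 \left(- \frac{1}{9}\right) = -4 - \frac{4}{9} = - \frac{40}{9} \approx -4.4444$)
$- 267 q = \left(-267\right) \left(- \frac{40}{9}\right) = \frac{3560}{3}$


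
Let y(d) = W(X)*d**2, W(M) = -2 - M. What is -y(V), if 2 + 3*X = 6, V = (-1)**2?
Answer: 10/3 ≈ 3.3333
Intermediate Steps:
V = 1
X = 4/3 (X = -2/3 + (1/3)*6 = -2/3 + 2 = 4/3 ≈ 1.3333)
y(d) = -10*d**2/3 (y(d) = (-2 - 1*4/3)*d**2 = (-2 - 4/3)*d**2 = -10*d**2/3)
-y(V) = -(-10)*1**2/3 = -(-10)/3 = -1*(-10/3) = 10/3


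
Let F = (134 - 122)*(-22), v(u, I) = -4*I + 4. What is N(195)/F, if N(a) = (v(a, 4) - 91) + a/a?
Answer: 17/44 ≈ 0.38636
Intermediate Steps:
v(u, I) = 4 - 4*I
N(a) = -102 (N(a) = ((4 - 4*4) - 91) + a/a = ((4 - 16) - 91) + 1 = (-12 - 91) + 1 = -103 + 1 = -102)
F = -264 (F = 12*(-22) = -264)
N(195)/F = -102/(-264) = -102*(-1/264) = 17/44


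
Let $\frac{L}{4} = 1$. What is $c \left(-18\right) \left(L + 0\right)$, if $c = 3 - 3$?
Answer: $0$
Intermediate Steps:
$L = 4$ ($L = 4 \cdot 1 = 4$)
$c = 0$ ($c = 3 - 3 = 0$)
$c \left(-18\right) \left(L + 0\right) = 0 \left(-18\right) \left(4 + 0\right) = 0 \cdot 4 = 0$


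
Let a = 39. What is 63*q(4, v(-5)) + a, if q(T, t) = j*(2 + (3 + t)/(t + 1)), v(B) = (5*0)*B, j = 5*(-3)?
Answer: -4686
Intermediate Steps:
j = -15
v(B) = 0 (v(B) = 0*B = 0)
q(T, t) = -30 - 15*(3 + t)/(1 + t) (q(T, t) = -15*(2 + (3 + t)/(t + 1)) = -15*(2 + (3 + t)/(1 + t)) = -30 - 15*(3 + t)/(1 + t))
63*q(4, v(-5)) + a = 63*(15*(-5 - 3*0)/(1 + 0)) + 39 = 63*(15*(-5 + 0)/1) + 39 = 63*(15*1*(-5)) + 39 = 63*(-75) + 39 = -4725 + 39 = -4686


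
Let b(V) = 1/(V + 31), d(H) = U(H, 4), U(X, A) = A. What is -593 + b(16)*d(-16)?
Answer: -27867/47 ≈ -592.92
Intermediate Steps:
d(H) = 4
b(V) = 1/(31 + V)
-593 + b(16)*d(-16) = -593 + 4/(31 + 16) = -593 + 4/47 = -27867/47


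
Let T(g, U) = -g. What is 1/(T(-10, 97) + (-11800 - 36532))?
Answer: -1/48322 ≈ -2.0695e-5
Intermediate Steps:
1/(T(-10, 97) + (-11800 - 36532)) = 1/(-1*(-10) + (-11800 - 36532)) = 1/(10 - 48332) = 1/(-48322) = -1/48322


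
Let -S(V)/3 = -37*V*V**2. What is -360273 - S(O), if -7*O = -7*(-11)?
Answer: -212532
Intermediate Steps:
O = -11 (O = -(-1)*(-11) = -1/7*77 = -11)
S(V) = 111*V**3 (S(V) = -(-111)*V*V**2 = -(-111)*V**3 = 111*V**3)
-360273 - S(O) = -360273 - 111*(-11)**3 = -360273 - 111*(-1331) = -360273 - 1*(-147741) = -360273 + 147741 = -212532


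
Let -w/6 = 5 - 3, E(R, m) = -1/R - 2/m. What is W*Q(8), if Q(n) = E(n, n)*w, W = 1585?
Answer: 14265/2 ≈ 7132.5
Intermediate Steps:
w = -12 (w = -6*(5 - 3) = -6*2 = -12)
Q(n) = 36/n (Q(n) = (-1/n - 2/n)*(-12) = -3/n*(-12) = 36/n)
W*Q(8) = 1585*(36/8) = 1585*(36*(⅛)) = 1585*(9/2) = 14265/2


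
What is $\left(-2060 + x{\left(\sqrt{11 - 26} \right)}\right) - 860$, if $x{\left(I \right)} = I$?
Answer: $-2920 + i \sqrt{15} \approx -2920.0 + 3.873 i$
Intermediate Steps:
$\left(-2060 + x{\left(\sqrt{11 - 26} \right)}\right) - 860 = \left(-2060 + \sqrt{11 - 26}\right) - 860 = \left(-2060 + \sqrt{-15}\right) - 860 = \left(-2060 + i \sqrt{15}\right) - 860 = -2920 + i \sqrt{15}$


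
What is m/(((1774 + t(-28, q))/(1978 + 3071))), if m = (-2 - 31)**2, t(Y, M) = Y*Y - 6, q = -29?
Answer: 499851/232 ≈ 2154.5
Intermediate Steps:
t(Y, M) = -6 + Y**2 (t(Y, M) = Y**2 - 6 = -6 + Y**2)
m = 1089 (m = (-33)**2 = 1089)
m/(((1774 + t(-28, q))/(1978 + 3071))) = 1089/(((1774 + (-6 + (-28)**2))/(1978 + 3071))) = 1089/(((1774 + (-6 + 784))/5049)) = 1089/(((1774 + 778)*(1/5049))) = 1089/((2552*(1/5049))) = 1089/(232/459) = 1089*(459/232) = 499851/232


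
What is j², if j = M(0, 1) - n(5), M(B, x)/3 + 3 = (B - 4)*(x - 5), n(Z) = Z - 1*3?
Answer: 1369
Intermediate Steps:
n(Z) = -3 + Z (n(Z) = Z - 3 = -3 + Z)
M(B, x) = -9 + 3*(-5 + x)*(-4 + B) (M(B, x) = -9 + 3*((B - 4)*(x - 5)) = -9 + 3*((-4 + B)*(-5 + x)) = -9 + 3*((-5 + x)*(-4 + B)) = -9 + 3*(-5 + x)*(-4 + B))
j = 37 (j = (51 - 15*0 - 12*1 + 3*0*1) - (-3 + 5) = (51 + 0 - 12 + 0) - 1*2 = 39 - 2 = 37)
j² = 37² = 1369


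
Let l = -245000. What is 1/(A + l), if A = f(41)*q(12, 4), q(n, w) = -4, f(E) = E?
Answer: -1/245164 ≈ -4.0789e-6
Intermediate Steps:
A = -164 (A = 41*(-4) = -164)
1/(A + l) = 1/(-164 - 245000) = 1/(-245164) = -1/245164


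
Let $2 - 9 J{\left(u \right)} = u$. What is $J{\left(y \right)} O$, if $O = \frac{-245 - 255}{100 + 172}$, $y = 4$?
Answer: $\frac{125}{306} \approx 0.4085$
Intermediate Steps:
$J{\left(u \right)} = \frac{2}{9} - \frac{u}{9}$
$O = - \frac{125}{68}$ ($O = - \frac{500}{272} = \left(-500\right) \frac{1}{272} = - \frac{125}{68} \approx -1.8382$)
$J{\left(y \right)} O = \left(\frac{2}{9} - \frac{4}{9}\right) \left(- \frac{125}{68}\right) = \left(- \frac{2}{9}\right) \left(- \frac{125}{68}\right) = \frac{125}{306}$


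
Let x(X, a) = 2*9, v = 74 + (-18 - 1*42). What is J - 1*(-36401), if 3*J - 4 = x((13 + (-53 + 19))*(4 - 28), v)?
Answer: 109225/3 ≈ 36408.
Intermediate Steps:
v = 14 (v = 74 + (-18 - 42) = 74 - 60 = 14)
x(X, a) = 18
J = 22/3 (J = 4/3 + (⅓)*18 = 4/3 + 6 = 22/3 ≈ 7.3333)
J - 1*(-36401) = 22/3 - 1*(-36401) = 22/3 + 36401 = 109225/3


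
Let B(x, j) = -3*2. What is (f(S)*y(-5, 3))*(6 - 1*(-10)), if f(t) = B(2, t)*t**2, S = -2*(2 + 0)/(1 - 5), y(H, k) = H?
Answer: 480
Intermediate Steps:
B(x, j) = -6
S = 1 (S = -4/(-4) = -4*(-1)/4 = -2*(-1/2) = 1)
f(t) = -6*t**2
(f(S)*y(-5, 3))*(6 - 1*(-10)) = (-6*1**2*(-5))*(6 - 1*(-10)) = (-6*1*(-5))*(6 + 10) = -6*(-5)*16 = 30*16 = 480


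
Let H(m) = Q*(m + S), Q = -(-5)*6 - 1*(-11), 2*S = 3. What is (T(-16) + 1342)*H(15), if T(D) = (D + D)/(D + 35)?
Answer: 17227749/19 ≈ 9.0672e+5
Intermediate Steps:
T(D) = 2*D/(35 + D) (T(D) = (2*D)/(35 + D) = 2*D/(35 + D))
S = 3/2 (S = (½)*3 = 3/2 ≈ 1.5000)
Q = 41 (Q = -5*(-6) + 11 = 30 + 11 = 41)
H(m) = 123/2 + 41*m (H(m) = 41*(m + 3/2) = 41*(3/2 + m) = 123/2 + 41*m)
(T(-16) + 1342)*H(15) = (2*(-16)/(35 - 16) + 1342)*(123/2 + 41*15) = (2*(-16)/19 + 1342)*(123/2 + 615) = (2*(-16)*(1/19) + 1342)*(1353/2) = (-32/19 + 1342)*(1353/2) = (25466/19)*(1353/2) = 17227749/19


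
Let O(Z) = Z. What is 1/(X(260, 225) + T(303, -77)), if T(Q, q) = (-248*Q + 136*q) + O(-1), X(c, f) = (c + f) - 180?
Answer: -1/85312 ≈ -1.1722e-5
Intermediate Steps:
X(c, f) = -180 + c + f
T(Q, q) = -1 - 248*Q + 136*q (T(Q, q) = (-248*Q + 136*q) - 1 = -1 - 248*Q + 136*q)
1/(X(260, 225) + T(303, -77)) = 1/((-180 + 260 + 225) + (-1 - 248*303 + 136*(-77))) = 1/(305 + (-1 - 75144 - 10472)) = 1/(305 - 85617) = 1/(-85312) = -1/85312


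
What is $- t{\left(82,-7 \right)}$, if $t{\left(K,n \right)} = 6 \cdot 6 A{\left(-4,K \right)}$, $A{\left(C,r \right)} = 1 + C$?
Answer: $108$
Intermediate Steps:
$t{\left(K,n \right)} = -108$ ($t{\left(K,n \right)} = 6 \cdot 6 \left(1 - 4\right) = 36 \left(-3\right) = -108$)
$- t{\left(82,-7 \right)} = \left(-1\right) \left(-108\right) = 108$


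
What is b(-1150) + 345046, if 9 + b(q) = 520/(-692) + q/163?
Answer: 9729478223/28199 ≈ 3.4503e+5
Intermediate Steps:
b(q) = -1687/173 + q/163 (b(q) = -9 + (520/(-692) + q/163) = -9 + (520*(-1/692) + q*(1/163)) = -9 + (-130/173 + q/163) = -1687/173 + q/163)
b(-1150) + 345046 = (-1687/173 + (1/163)*(-1150)) + 345046 = (-1687/173 - 1150/163) + 345046 = -473931/28199 + 345046 = 9729478223/28199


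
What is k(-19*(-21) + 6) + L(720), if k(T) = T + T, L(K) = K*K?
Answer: 519210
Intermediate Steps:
L(K) = K**2
k(T) = 2*T
k(-19*(-21) + 6) + L(720) = 2*(-19*(-21) + 6) + 720**2 = 2*(399 + 6) + 518400 = 2*405 + 518400 = 810 + 518400 = 519210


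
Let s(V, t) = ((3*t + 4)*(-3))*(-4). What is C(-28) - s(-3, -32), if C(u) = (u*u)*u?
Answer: -20848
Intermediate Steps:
s(V, t) = 48 + 36*t (s(V, t) = ((4 + 3*t)*(-3))*(-4) = (-12 - 9*t)*(-4) = 48 + 36*t)
C(u) = u³ (C(u) = u²*u = u³)
C(-28) - s(-3, -32) = (-28)³ - (48 + 36*(-32)) = -21952 - (48 - 1152) = -21952 - 1*(-1104) = -21952 + 1104 = -20848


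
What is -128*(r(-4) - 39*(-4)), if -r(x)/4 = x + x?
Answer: -24064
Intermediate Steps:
r(x) = -8*x (r(x) = -4*(x + x) = -8*x)
-128*(r(-4) - 39*(-4)) = -128*(-8*(-4) - 39*(-4)) = -128*(32 + 156) = -128*188 = -24064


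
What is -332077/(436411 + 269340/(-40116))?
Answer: -1110133411/1458899528 ≈ -0.76094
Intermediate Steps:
-332077/(436411 + 269340/(-40116)) = -332077/(436411 + 269340*(-1/40116)) = -332077/(436411 - 22445/3343) = -332077/1458899528/3343 = -332077*3343/1458899528 = -1110133411/1458899528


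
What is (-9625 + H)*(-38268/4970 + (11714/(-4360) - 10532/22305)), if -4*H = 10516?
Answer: 321565840062379/2416657530 ≈ 1.3306e+5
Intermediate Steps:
H = -2629 (H = -1/4*10516 = -2629)
(-9625 + H)*(-38268/4970 + (11714/(-4360) - 10532/22305)) = (-9625 - 2629)*(-38268/4970 + (11714/(-4360) - 10532/22305)) = -12254*(-38268*1/4970 + (11714*(-1/4360) - 10532*1/22305)) = -12254*(-19134/2485 + (-5857/2180 - 10532/22305)) = -12254*(-19134/2485 - 30720029/9724980) = -12254*(-52483407877/4833315060) = 321565840062379/2416657530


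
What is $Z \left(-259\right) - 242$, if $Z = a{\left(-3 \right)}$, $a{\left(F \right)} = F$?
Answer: $535$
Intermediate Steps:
$Z = -3$
$Z \left(-259\right) - 242 = \left(-3\right) \left(-259\right) - 242 = 777 - 242 = 535$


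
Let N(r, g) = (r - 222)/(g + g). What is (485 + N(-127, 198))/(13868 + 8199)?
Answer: 191711/8738532 ≈ 0.021939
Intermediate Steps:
N(r, g) = (-222 + r)/(2*g) (N(r, g) = (-222 + r)/((2*g)) = (-222 + r)*(1/(2*g)) = (-222 + r)/(2*g))
(485 + N(-127, 198))/(13868 + 8199) = (485 + (½)*(-222 - 127)/198)/(13868 + 8199) = (485 + (½)*(1/198)*(-349))/22067 = (485 - 349/396)*(1/22067) = (191711/396)*(1/22067) = 191711/8738532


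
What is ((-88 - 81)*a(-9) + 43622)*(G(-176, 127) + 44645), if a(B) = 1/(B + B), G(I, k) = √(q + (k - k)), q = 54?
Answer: 35062620425/18 + 785365*√6/6 ≈ 1.9482e+9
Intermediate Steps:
G(I, k) = 3*√6 (G(I, k) = √(54 + (k - k)) = √(54 + 0) = √54 = 3*√6)
a(B) = 1/(2*B)
((-88 - 81)*a(-9) + 43622)*(G(-176, 127) + 44645) = ((-88 - 81)*((½)/(-9)) + 43622)*(3*√6 + 44645) = (-169*(-1)/(2*9) + 43622)*(44645 + 3*√6) = (-169*(-1/18) + 43622)*(44645 + 3*√6) = (169/18 + 43622)*(44645 + 3*√6) = 785365*(44645 + 3*√6)/18 = 35062620425/18 + 785365*√6/6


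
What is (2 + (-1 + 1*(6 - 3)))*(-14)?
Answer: -56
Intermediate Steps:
(2 + (-1 + 1*(6 - 3)))*(-14) = (2 + (-1 + 1*3))*(-14) = (2 + (-1 + 3))*(-14) = (2 + 2)*(-14) = 4*(-14) = -56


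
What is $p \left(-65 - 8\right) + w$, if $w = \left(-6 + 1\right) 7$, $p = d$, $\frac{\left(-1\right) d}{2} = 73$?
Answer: $10623$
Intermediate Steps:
$d = -146$ ($d = \left(-2\right) 73 = -146$)
$p = -146$
$w = -35$ ($w = \left(-5\right) 7 = -35$)
$p \left(-65 - 8\right) + w = - 146 \left(-65 - 8\right) - 35 = \left(-146\right) \left(-73\right) - 35 = 10658 - 35 = 10623$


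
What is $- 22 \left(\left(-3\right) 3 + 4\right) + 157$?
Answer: $267$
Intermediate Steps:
$- 22 \left(\left(-3\right) 3 + 4\right) + 157 = - 22 \left(-9 + 4\right) + 157 = \left(-22\right) \left(-5\right) + 157 = 110 + 157 = 267$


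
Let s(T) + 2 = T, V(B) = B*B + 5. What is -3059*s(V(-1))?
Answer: -12236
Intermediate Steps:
V(B) = 5 + B**2 (V(B) = B**2 + 5 = 5 + B**2)
s(T) = -2 + T
-3059*s(V(-1)) = -3059*(-2 + (5 + (-1)**2)) = -3059*(-2 + (5 + 1)) = -3059*(-2 + 6) = -3059*4 = -12236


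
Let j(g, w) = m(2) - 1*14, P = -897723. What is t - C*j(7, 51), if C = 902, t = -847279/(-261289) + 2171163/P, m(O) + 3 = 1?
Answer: 1128479164237238/78188381649 ≈ 14433.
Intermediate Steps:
m(O) = -2 (m(O) = -3 + 1 = -2)
t = 64440278870/78188381649 (t = -847279/(-261289) + 2171163/(-897723) = -847279*(-1/261289) + 2171163*(-1/897723) = 847279/261289 - 723721/299241 = 64440278870/78188381649 ≈ 0.82417)
j(g, w) = -16 (j(g, w) = -2 - 1*14 = -2 - 14 = -16)
t - C*j(7, 51) = 64440278870/78188381649 - 902*(-16) = 64440278870/78188381649 - 1*(-14432) = 64440278870/78188381649 + 14432 = 1128479164237238/78188381649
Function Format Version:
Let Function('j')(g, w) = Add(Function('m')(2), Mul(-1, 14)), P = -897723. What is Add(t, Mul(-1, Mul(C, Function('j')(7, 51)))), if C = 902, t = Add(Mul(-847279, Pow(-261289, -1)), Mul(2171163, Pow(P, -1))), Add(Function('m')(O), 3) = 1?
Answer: Rational(1128479164237238, 78188381649) ≈ 14433.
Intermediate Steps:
Function('m')(O) = -2 (Function('m')(O) = Add(-3, 1) = -2)
t = Rational(64440278870, 78188381649) (t = Add(Mul(-847279, Pow(-261289, -1)), Mul(2171163, Pow(-897723, -1))) = Add(Mul(-847279, Rational(-1, 261289)), Mul(2171163, Rational(-1, 897723))) = Add(Rational(847279, 261289), Rational(-723721, 299241)) = Rational(64440278870, 78188381649) ≈ 0.82417)
Function('j')(g, w) = -16 (Function('j')(g, w) = Add(-2, Mul(-1, 14)) = Add(-2, -14) = -16)
Add(t, Mul(-1, Mul(C, Function('j')(7, 51)))) = Add(Rational(64440278870, 78188381649), Mul(-1, Mul(902, -16))) = Add(Rational(64440278870, 78188381649), Mul(-1, -14432)) = Add(Rational(64440278870, 78188381649), 14432) = Rational(1128479164237238, 78188381649)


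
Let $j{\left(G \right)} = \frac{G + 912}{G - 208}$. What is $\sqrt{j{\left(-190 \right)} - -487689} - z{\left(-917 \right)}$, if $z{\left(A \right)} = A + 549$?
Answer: $368 + \frac{5 \sqrt{772516010}}{199} \approx 1066.3$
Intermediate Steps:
$z{\left(A \right)} = 549 + A$
$j{\left(G \right)} = \frac{912 + G}{-208 + G}$
$\sqrt{j{\left(-190 \right)} - -487689} - z{\left(-917 \right)} = \sqrt{\frac{912 - 190}{-208 - 190} - -487689} - \left(549 - 917\right) = \sqrt{\frac{1}{-398} \cdot 722 + \left(-351674 + 839363\right)} - -368 = \sqrt{\left(- \frac{1}{398}\right) 722 + 487689} + 368 = \sqrt{- \frac{361}{199} + 487689} + 368 = \sqrt{\frac{97049750}{199}} + 368 = \frac{5 \sqrt{772516010}}{199} + 368 = 368 + \frac{5 \sqrt{772516010}}{199}$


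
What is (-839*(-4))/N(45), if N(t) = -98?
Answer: -1678/49 ≈ -34.245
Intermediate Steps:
(-839*(-4))/N(45) = -839*(-4)/(-98) = 3356*(-1/98) = -1678/49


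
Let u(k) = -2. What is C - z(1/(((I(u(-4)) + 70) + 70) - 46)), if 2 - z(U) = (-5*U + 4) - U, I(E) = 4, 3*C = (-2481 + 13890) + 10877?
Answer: 1092299/147 ≈ 7430.6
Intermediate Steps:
C = 22286/3 (C = ((-2481 + 13890) + 10877)/3 = (11409 + 10877)/3 = (⅓)*22286 = 22286/3 ≈ 7428.7)
z(U) = -2 + 6*U (z(U) = 2 - ((-5*U + 4) - U) = 2 - ((4 - 5*U) - U) = 2 - (4 - 6*U) = 2 + (-4 + 6*U) = -2 + 6*U)
C - z(1/(((I(u(-4)) + 70) + 70) - 46)) = 22286/3 - (-2 + 6/(((4 + 70) + 70) - 46)) = 22286/3 - (-2 + 6/((74 + 70) - 46)) = 22286/3 - (-2 + 6/(144 - 46)) = 22286/3 - (-2 + 6/98) = 22286/3 - (-2 + 6*(1/98)) = 22286/3 - (-2 + 3/49) = 22286/3 - 1*(-95/49) = 22286/3 + 95/49 = 1092299/147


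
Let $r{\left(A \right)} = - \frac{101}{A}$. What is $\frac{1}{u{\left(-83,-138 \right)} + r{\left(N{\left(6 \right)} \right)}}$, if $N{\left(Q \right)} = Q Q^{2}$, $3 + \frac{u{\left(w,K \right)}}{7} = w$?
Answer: $- \frac{216}{130133} \approx -0.0016598$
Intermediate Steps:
$u{\left(w,K \right)} = -21 + 7 w$
$N{\left(Q \right)} = Q^{3}$
$\frac{1}{u{\left(-83,-138 \right)} + r{\left(N{\left(6 \right)} \right)}} = \frac{1}{\left(-21 + 7 \left(-83\right)\right) - \frac{101}{6^{3}}} = \frac{1}{\left(-21 - 581\right) - \frac{101}{216}} = \frac{1}{-602 - \frac{101}{216}} = \frac{1}{- \frac{130133}{216}} = - \frac{216}{130133}$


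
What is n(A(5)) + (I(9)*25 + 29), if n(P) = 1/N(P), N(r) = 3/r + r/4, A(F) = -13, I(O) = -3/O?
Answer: 11066/543 ≈ 20.379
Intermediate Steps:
N(r) = 3/r + r/4 (N(r) = 3/r + r*(¼) = 3/r + r/4)
n(P) = 1/(3/P + P/4)
n(A(5)) + (I(9)*25 + 29) = 4*(-13)/(12 + (-13)²) + (-3/9*25 + 29) = 4*(-13)/(12 + 169) + (-3*⅑*25 + 29) = 4*(-13)/181 + (-⅓*25 + 29) = 4*(-13)*(1/181) + (-25/3 + 29) = -52/181 + 62/3 = 11066/543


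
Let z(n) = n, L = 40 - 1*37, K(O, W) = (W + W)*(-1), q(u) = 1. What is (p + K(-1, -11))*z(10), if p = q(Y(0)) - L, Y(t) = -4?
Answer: 200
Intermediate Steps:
K(O, W) = -2*W (K(O, W) = (2*W)*(-1) = -2*W)
L = 3 (L = 40 - 37 = 3)
p = -2 (p = 1 - 1*3 = 1 - 3 = -2)
(p + K(-1, -11))*z(10) = (-2 - 2*(-11))*10 = (-2 + 22)*10 = 20*10 = 200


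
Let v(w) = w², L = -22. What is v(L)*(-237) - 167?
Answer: -114875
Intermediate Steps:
v(L)*(-237) - 167 = (-22)²*(-237) - 167 = 484*(-237) - 167 = -114708 - 167 = -114875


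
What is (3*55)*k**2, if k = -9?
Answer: 13365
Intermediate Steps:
(3*55)*k**2 = (3*55)*(-9)**2 = 165*81 = 13365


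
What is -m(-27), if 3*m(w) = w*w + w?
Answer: -234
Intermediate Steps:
m(w) = w/3 + w²/3 (m(w) = (w*w + w)/3 = (w² + w)/3 = (w + w²)/3 = w/3 + w²/3)
-m(-27) = -(-27)*(1 - 27)/3 = -(-27)*(-26)/3 = -1*234 = -234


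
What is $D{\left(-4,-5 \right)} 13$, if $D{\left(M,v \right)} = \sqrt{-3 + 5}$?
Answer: $13 \sqrt{2} \approx 18.385$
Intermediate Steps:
$D{\left(M,v \right)} = \sqrt{2}$
$D{\left(-4,-5 \right)} 13 = \sqrt{2} \cdot 13 = 13 \sqrt{2}$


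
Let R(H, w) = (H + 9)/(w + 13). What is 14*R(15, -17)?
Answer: -84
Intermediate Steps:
R(H, w) = (9 + H)/(13 + w)
14*R(15, -17) = 14*((9 + 15)/(13 - 17)) = 14*(24/(-4)) = 14*(-¼*24) = 14*(-6) = -84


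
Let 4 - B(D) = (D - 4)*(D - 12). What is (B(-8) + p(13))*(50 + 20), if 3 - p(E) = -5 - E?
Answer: -15050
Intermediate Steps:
B(D) = 4 - (-12 + D)*(-4 + D) (B(D) = 4 - (D - 4)*(D - 12) = 4 - (-4 + D)*(-12 + D) = 4 - (-12 + D)*(-4 + D))
p(E) = 8 + E (p(E) = 3 - (-5 - E) = 3 + (5 + E) = 8 + E)
(B(-8) + p(13))*(50 + 20) = ((-44 - 1*(-8)**2 + 16*(-8)) + (8 + 13))*(50 + 20) = ((-44 - 1*64 - 128) + 21)*70 = ((-44 - 64 - 128) + 21)*70 = (-236 + 21)*70 = -215*70 = -15050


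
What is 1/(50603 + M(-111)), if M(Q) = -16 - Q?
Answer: 1/50698 ≈ 1.9725e-5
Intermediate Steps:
1/(50603 + M(-111)) = 1/(50603 + (-16 - 1*(-111))) = 1/(50603 + (-16 + 111)) = 1/(50603 + 95) = 1/50698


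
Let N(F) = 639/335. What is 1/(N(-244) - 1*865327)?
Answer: -335/289883906 ≈ -1.1556e-6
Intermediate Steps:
N(F) = 639/335 (N(F) = 639*(1/335) = 639/335)
1/(N(-244) - 1*865327) = 1/(639/335 - 1*865327) = 1/(639/335 - 865327) = 1/(-289883906/335) = -335/289883906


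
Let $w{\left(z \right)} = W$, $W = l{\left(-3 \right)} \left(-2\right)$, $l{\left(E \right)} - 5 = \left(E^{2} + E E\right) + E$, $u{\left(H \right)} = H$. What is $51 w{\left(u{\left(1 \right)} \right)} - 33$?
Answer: $-2073$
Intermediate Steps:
$l{\left(E \right)} = 5 + E + 2 E^{2}$ ($l{\left(E \right)} = 5 + \left(\left(E^{2} + E E\right) + E\right) = 5 + \left(\left(E^{2} + E^{2}\right) + E\right) = 5 + \left(2 E^{2} + E\right) = 5 + \left(E + 2 E^{2}\right) = 5 + E + 2 E^{2}$)
$W = -40$ ($W = \left(5 - 3 + 2 \left(-3\right)^{2}\right) \left(-2\right) = \left(5 - 3 + 2 \cdot 9\right) \left(-2\right) = \left(5 - 3 + 18\right) \left(-2\right) = 20 \left(-2\right) = -40$)
$w{\left(z \right)} = -40$
$51 w{\left(u{\left(1 \right)} \right)} - 33 = 51 \left(-40\right) - 33 = -2040 - 33 = -2073$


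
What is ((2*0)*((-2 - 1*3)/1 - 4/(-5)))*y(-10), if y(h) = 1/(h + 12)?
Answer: 0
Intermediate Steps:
y(h) = 1/(12 + h)
((2*0)*((-2 - 1*3)/1 - 4/(-5)))*y(-10) = ((2*0)*((-2 - 1*3)/1 - 4/(-5)))/(12 - 10) = (0*((-2 - 3)*1 - 4*(-1/5)))/2 = (0*(-5*1 + 4/5))*(1/2) = (0*(-5 + 4/5))*(1/2) = (0*(-21/5))*(1/2) = 0*(1/2) = 0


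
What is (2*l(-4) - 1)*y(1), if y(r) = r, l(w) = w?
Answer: -9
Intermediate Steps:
(2*l(-4) - 1)*y(1) = (2*(-4) - 1)*1 = (-8 - 1)*1 = -9*1 = -9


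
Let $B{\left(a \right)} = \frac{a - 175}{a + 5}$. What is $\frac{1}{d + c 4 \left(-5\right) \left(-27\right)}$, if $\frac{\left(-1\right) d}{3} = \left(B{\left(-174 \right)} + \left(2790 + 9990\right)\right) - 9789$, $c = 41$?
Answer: $\frac{169}{2224176} \approx 7.5983 \cdot 10^{-5}$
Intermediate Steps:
$B{\left(a \right)} = \frac{-175 + a}{5 + a}$
$d = - \frac{1517484}{169}$ ($d = - 3 \left(\left(\frac{-175 - 174}{5 - 174} + \left(2790 + 9990\right)\right) - 9789\right) = - 3 \left(\left(\frac{1}{-169} \left(-349\right) + 12780\right) - 9789\right) = - 3 \left(\left(\left(- \frac{1}{169}\right) \left(-349\right) + 12780\right) - 9789\right) = - 3 \left(\left(\frac{349}{169} + 12780\right) - 9789\right) = - 3 \left(\frac{2160169}{169} - 9789\right) = \left(-3\right) \frac{505828}{169} = - \frac{1517484}{169} \approx -8979.2$)
$\frac{1}{d + c 4 \left(-5\right) \left(-27\right)} = \frac{1}{- \frac{1517484}{169} + 41 \cdot 4 \left(-5\right) \left(-27\right)} = \frac{1}{- \frac{1517484}{169} + 41 \left(-20\right) \left(-27\right)} = \frac{1}{- \frac{1517484}{169} - -22140} = \frac{1}{- \frac{1517484}{169} + 22140} = \frac{1}{\frac{2224176}{169}} = \frac{169}{2224176}$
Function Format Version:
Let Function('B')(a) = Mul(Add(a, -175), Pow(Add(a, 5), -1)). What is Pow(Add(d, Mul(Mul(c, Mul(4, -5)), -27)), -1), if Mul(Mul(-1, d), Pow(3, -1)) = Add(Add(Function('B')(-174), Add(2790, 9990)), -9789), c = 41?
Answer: Rational(169, 2224176) ≈ 7.5983e-5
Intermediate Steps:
Function('B')(a) = Mul(Pow(Add(5, a), -1), Add(-175, a)) (Function('B')(a) = Mul(Add(-175, a), Pow(Add(5, a), -1)) = Mul(Pow(Add(5, a), -1), Add(-175, a)))
d = Rational(-1517484, 169) (d = Mul(-3, Add(Add(Mul(Pow(Add(5, -174), -1), Add(-175, -174)), Add(2790, 9990)), -9789)) = Mul(-3, Add(Add(Mul(Pow(-169, -1), -349), 12780), -9789)) = Mul(-3, Add(Add(Mul(Rational(-1, 169), -349), 12780), -9789)) = Mul(-3, Add(Add(Rational(349, 169), 12780), -9789)) = Mul(-3, Add(Rational(2160169, 169), -9789)) = Mul(-3, Rational(505828, 169)) = Rational(-1517484, 169) ≈ -8979.2)
Pow(Add(d, Mul(Mul(c, Mul(4, -5)), -27)), -1) = Pow(Add(Rational(-1517484, 169), Mul(Mul(41, Mul(4, -5)), -27)), -1) = Pow(Add(Rational(-1517484, 169), Mul(Mul(41, -20), -27)), -1) = Pow(Add(Rational(-1517484, 169), Mul(-820, -27)), -1) = Pow(Add(Rational(-1517484, 169), 22140), -1) = Pow(Rational(2224176, 169), -1) = Rational(169, 2224176)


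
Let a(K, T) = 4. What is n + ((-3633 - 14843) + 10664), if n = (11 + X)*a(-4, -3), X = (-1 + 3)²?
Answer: -7752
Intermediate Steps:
X = 4 (X = 2² = 4)
n = 60 (n = (11 + 4)*4 = 15*4 = 60)
n + ((-3633 - 14843) + 10664) = 60 + ((-3633 - 14843) + 10664) = 60 + (-18476 + 10664) = 60 - 7812 = -7752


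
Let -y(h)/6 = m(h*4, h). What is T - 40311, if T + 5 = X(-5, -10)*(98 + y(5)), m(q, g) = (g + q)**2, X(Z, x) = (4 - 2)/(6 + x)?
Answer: -38490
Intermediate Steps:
X(Z, x) = 2/(6 + x)
y(h) = -150*h**2 (y(h) = -6*(h + h*4)**2 = -6*(h + 4*h)**2 = -6*25*h**2 = -150*h**2)
T = 1821 (T = -5 + (2/(6 - 10))*(98 - 150*5**2) = -5 + (2/(-4))*(98 - 150*25) = -5 + (2*(-1/4))*(98 - 3750) = -5 - 1/2*(-3652) = -5 + 1826 = 1821)
T - 40311 = 1821 - 40311 = -38490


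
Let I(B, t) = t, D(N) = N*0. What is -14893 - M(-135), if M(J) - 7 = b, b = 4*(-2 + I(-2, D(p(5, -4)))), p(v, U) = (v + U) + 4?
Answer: -14892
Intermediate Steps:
p(v, U) = 4 + U + v (p(v, U) = (U + v) + 4 = 4 + U + v)
D(N) = 0
b = -8 (b = 4*(-2 + 0) = 4*(-2) = -8)
M(J) = -1 (M(J) = 7 - 8 = -1)
-14893 - M(-135) = -14893 - 1*(-1) = -14893 + 1 = -14892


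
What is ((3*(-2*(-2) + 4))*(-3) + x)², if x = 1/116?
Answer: 69739201/13456 ≈ 5182.8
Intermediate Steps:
x = 1/116 ≈ 0.0086207
((3*(-2*(-2) + 4))*(-3) + x)² = ((3*(-2*(-2) + 4))*(-3) + 1/116)² = ((3*(4 + 4))*(-3) + 1/116)² = ((3*8)*(-3) + 1/116)² = (24*(-3) + 1/116)² = (-72 + 1/116)² = (-8351/116)² = 69739201/13456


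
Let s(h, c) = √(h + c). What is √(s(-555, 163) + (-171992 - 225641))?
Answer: √(-397633 + 14*I*√2) ≈ 0.016 + 630.58*I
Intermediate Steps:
s(h, c) = √(c + h)
√(s(-555, 163) + (-171992 - 225641)) = √(√(163 - 555) + (-171992 - 225641)) = √(√(-392) - 397633) = √(14*I*√2 - 397633) = √(-397633 + 14*I*√2)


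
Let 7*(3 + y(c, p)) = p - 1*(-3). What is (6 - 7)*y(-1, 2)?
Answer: 16/7 ≈ 2.2857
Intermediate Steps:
y(c, p) = -18/7 + p/7 (y(c, p) = -3 + (p - 1*(-3))/7 = -3 + (p + 3)/7 = -3 + (3 + p)/7 = -3 + (3/7 + p/7) = -18/7 + p/7)
(6 - 7)*y(-1, 2) = (6 - 7)*(-18/7 + (⅐)*2) = -(-18/7 + 2/7) = -1*(-16/7) = 16/7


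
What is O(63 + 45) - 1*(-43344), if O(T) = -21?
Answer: 43323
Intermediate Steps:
O(63 + 45) - 1*(-43344) = -21 - 1*(-43344) = -21 + 43344 = 43323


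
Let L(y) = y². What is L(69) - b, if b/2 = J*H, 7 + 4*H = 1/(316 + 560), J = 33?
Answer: 2847865/584 ≈ 4876.5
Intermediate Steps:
H = -6131/3504 (H = -7/4 + 1/(4*(316 + 560)) = -7/4 + (¼)/876 = -7/4 + (¼)*(1/876) = -7/4 + 1/3504 = -6131/3504 ≈ -1.7497)
b = -67441/584 (b = 2*(33*(-6131/3504)) = 2*(-67441/1168) = -67441/584 ≈ -115.48)
L(69) - b = 69² - 1*(-67441/584) = 4761 + 67441/584 = 2847865/584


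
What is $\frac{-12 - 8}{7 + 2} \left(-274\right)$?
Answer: $\frac{5480}{9} \approx 608.89$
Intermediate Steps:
$\frac{-12 - 8}{7 + 2} \left(-274\right) = - \frac{20}{9} \left(-274\right) = \left(-20\right) \frac{1}{9} \left(-274\right) = \left(- \frac{20}{9}\right) \left(-274\right) = \frac{5480}{9}$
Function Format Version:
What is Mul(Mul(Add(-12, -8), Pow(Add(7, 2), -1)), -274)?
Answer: Rational(5480, 9) ≈ 608.89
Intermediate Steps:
Mul(Mul(Add(-12, -8), Pow(Add(7, 2), -1)), -274) = Mul(Mul(-20, Pow(9, -1)), -274) = Mul(Mul(-20, Rational(1, 9)), -274) = Mul(Rational(-20, 9), -274) = Rational(5480, 9)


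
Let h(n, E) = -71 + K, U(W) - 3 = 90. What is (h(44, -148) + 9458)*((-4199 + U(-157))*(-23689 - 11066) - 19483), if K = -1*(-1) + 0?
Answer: 1339522527236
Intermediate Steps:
U(W) = 93 (U(W) = 3 + 90 = 93)
K = 1 (K = 1 + 0 = 1)
h(n, E) = -70 (h(n, E) = -71 + 1 = -70)
(h(44, -148) + 9458)*((-4199 + U(-157))*(-23689 - 11066) - 19483) = (-70 + 9458)*((-4199 + 93)*(-23689 - 11066) - 19483) = 9388*(-4106*(-34755) - 19483) = 9388*(142704030 - 19483) = 9388*142684547 = 1339522527236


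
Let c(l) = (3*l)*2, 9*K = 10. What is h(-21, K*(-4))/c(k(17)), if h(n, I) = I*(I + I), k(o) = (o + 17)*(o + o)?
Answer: 400/70227 ≈ 0.0056958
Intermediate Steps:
K = 10/9 (K = (1/9)*10 = 10/9 ≈ 1.1111)
k(o) = 2*o*(17 + o) (k(o) = (17 + o)*(2*o) = 2*o*(17 + o))
h(n, I) = 2*I**2 (h(n, I) = I*(2*I) = 2*I**2)
c(l) = 6*l
h(-21, K*(-4))/c(k(17)) = (2*((10/9)*(-4))**2)/((6*(2*17*(17 + 17)))) = (2*(-40/9)**2)/((6*(2*17*34))) = (2*(1600/81))/((6*1156)) = (3200/81)/6936 = (3200/81)*(1/6936) = 400/70227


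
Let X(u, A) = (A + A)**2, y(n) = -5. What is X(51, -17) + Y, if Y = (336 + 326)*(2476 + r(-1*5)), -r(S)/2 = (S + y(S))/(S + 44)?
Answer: 63983692/39 ≈ 1.6406e+6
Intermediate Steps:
r(S) = -2*(-5 + S)/(44 + S) (r(S) = -2*(S - 5)/(S + 44) = -2*(-5 + S)/(44 + S))
X(u, A) = 4*A**2 (X(u, A) = (2*A)**2 = 4*A**2)
Y = 63938608/39 (Y = (336 + 326)*(2476 + 2*(5 - (-1)*5)/(44 - 1*5)) = 662*(2476 + 2*(5 - 1*(-5))/(44 - 5)) = 662*(2476 + 2*(5 + 5)/39) = 662*(2476 + 2*(1/39)*10) = 662*(2476 + 20/39) = 662*(96584/39) = 63938608/39 ≈ 1.6395e+6)
X(51, -17) + Y = 4*(-17)**2 + 63938608/39 = 4*289 + 63938608/39 = 1156 + 63938608/39 = 63983692/39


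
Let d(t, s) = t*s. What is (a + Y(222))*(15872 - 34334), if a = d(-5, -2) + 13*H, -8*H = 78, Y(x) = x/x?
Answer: 4273953/2 ≈ 2.1370e+6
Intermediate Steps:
d(t, s) = s*t
Y(x) = 1
H = -39/4 (H = -⅛*78 = -39/4 ≈ -9.7500)
a = -467/4 (a = -2*(-5) + 13*(-39/4) = 10 - 507/4 = -467/4 ≈ -116.75)
(a + Y(222))*(15872 - 34334) = (-467/4 + 1)*(15872 - 34334) = -463/4*(-18462) = 4273953/2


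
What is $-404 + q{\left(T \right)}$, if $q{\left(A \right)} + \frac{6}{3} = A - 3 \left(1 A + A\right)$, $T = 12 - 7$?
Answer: $-431$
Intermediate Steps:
$T = 5$
$q{\left(A \right)} = -2 - 5 A$ ($q{\left(A \right)} = -2 + \left(A - 3 \left(1 A + A\right)\right) = -2 + \left(A - 3 \left(A + A\right)\right) = -2 + \left(A - 3 \cdot 2 A\right) = -2 + \left(A - 6 A\right) = -2 - 5 A$)
$-404 + q{\left(T \right)} = -404 - 27 = -431$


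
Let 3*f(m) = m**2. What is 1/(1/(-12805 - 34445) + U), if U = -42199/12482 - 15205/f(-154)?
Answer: -499539001500/2649652052129 ≈ -0.18853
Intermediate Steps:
f(m) = m**2/3
U = -785078957/148011556 (U = -42199/12482 - 15205/((1/3)*(-154)**2) = -42199*1/12482 - 15205/((1/3)*23716) = -42199/12482 - 15205/23716/3 = -42199/12482 - 15205*3/23716 = -42199/12482 - 45615/23716 = -785078957/148011556 ≈ -5.3042)
1/(1/(-12805 - 34445) + U) = 1/(1/(-12805 - 34445) - 785078957/148011556) = 1/(1/(-47250) - 785078957/148011556) = 1/(-1/47250 - 785078957/148011556) = 1/(-2649652052129/499539001500) = -499539001500/2649652052129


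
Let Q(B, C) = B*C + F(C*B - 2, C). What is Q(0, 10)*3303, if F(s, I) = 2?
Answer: 6606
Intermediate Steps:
Q(B, C) = 2 + B*C (Q(B, C) = B*C + 2 = 2 + B*C)
Q(0, 10)*3303 = (2 + 0*10)*3303 = (2 + 0)*3303 = 2*3303 = 6606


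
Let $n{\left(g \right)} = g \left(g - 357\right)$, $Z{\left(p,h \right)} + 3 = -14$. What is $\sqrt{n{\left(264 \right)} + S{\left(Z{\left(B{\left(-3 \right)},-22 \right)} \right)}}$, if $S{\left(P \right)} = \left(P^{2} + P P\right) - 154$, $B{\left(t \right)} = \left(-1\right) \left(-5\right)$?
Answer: $8 i \sqrt{377} \approx 155.33 i$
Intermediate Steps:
$B{\left(t \right)} = 5$
$Z{\left(p,h \right)} = -17$ ($Z{\left(p,h \right)} = -3 - 14 = -17$)
$S{\left(P \right)} = -154 + 2 P^{2}$ ($S{\left(P \right)} = \left(P^{2} + P^{2}\right) - 154 = 2 P^{2} - 154 = -154 + 2 P^{2}$)
$n{\left(g \right)} = g \left(-357 + g\right)$
$\sqrt{n{\left(264 \right)} + S{\left(Z{\left(B{\left(-3 \right)},-22 \right)} \right)}} = \sqrt{264 \left(-357 + 264\right) - \left(154 - 2 \left(-17\right)^{2}\right)} = \sqrt{264 \left(-93\right) + \left(-154 + 2 \cdot 289\right)} = \sqrt{-24552 + \left(-154 + 578\right)} = \sqrt{-24552 + 424} = \sqrt{-24128} = 8 i \sqrt{377}$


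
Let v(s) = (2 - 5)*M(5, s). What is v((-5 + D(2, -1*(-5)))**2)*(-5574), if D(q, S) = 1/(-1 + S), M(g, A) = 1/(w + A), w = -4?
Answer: 29728/33 ≈ 900.85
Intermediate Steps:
M(g, A) = 1/(-4 + A)
v(s) = -3/(-4 + s) (v(s) = (2 - 5)/(-4 + s) = -3/(-4 + s))
v((-5 + D(2, -1*(-5)))**2)*(-5574) = -3/(-4 + (-5 + 1/(-1 - 1*(-5)))**2)*(-5574) = -3/(-4 + (-5 + 1/(-1 + 5))**2)*(-5574) = -3/(-4 + (-5 + 1/4)**2)*(-5574) = -3/(-4 + (-19/4)**2)*(-5574) = -3/(-4 + 361/16)*(-5574) = -3/297/16*(-5574) = -3*16/297*(-5574) = -16/99*(-5574) = 29728/33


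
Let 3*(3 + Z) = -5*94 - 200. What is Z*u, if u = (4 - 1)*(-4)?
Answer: 2716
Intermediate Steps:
u = -12 (u = 3*(-4) = -12)
Z = -679/3 (Z = -3 + (-5*94 - 200)/3 = -3 + (-470 - 200)/3 = -3 + (⅓)*(-670) = -3 - 670/3 = -679/3 ≈ -226.33)
Z*u = -679/3*(-12) = 2716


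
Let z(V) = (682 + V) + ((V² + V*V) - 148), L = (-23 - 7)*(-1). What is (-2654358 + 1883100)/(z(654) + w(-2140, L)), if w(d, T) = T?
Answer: -128543/142775 ≈ -0.90032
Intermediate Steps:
L = 30 (L = -30*(-1) = 30)
z(V) = 534 + V + 2*V² (z(V) = (682 + V) + ((V² + V²) - 148) = (682 + V) + (2*V² - 148) = (682 + V) + (-148 + 2*V²) = 534 + V + 2*V²)
(-2654358 + 1883100)/(z(654) + w(-2140, L)) = (-2654358 + 1883100)/((534 + 654 + 2*654²) + 30) = -771258/((534 + 654 + 2*427716) + 30) = -771258/((534 + 654 + 855432) + 30) = -771258/(856620 + 30) = -771258/856650 = -771258*1/856650 = -128543/142775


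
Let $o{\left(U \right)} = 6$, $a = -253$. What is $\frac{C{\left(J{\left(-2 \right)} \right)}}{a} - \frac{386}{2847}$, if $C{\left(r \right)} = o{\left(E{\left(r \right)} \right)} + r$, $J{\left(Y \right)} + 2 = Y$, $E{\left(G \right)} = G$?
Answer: $- \frac{103352}{720291} \approx -0.14349$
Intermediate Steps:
$J{\left(Y \right)} = -2 + Y$
$C{\left(r \right)} = 6 + r$
$\frac{C{\left(J{\left(-2 \right)} \right)}}{a} - \frac{386}{2847} = \frac{6 - 4}{-253} - \frac{386}{2847} = \left(6 - 4\right) \left(- \frac{1}{253}\right) - \frac{386}{2847} = 2 \left(- \frac{1}{253}\right) - \frac{386}{2847} = - \frac{2}{253} - \frac{386}{2847} = - \frac{103352}{720291}$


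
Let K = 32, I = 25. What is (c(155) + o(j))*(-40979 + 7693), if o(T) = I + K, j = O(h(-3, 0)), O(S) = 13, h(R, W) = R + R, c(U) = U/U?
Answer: -1930588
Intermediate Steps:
c(U) = 1
h(R, W) = 2*R
j = 13
o(T) = 57 (o(T) = 25 + 32 = 57)
(c(155) + o(j))*(-40979 + 7693) = (1 + 57)*(-40979 + 7693) = 58*(-33286) = -1930588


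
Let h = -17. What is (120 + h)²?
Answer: 10609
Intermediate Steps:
(120 + h)² = (120 - 17)² = 103² = 10609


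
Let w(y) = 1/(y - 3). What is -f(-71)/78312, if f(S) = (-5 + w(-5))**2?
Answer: -1681/5011968 ≈ -0.00033540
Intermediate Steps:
w(y) = 1/(-3 + y)
f(S) = 1681/64 (f(S) = (-5 + 1/(-3 - 5))**2 = (-5 + 1/(-8))**2 = (-5 - 1/8)**2 = (-41/8)**2 = 1681/64)
-f(-71)/78312 = -1681/(64*78312) = -1*1681/5011968 = -1681/5011968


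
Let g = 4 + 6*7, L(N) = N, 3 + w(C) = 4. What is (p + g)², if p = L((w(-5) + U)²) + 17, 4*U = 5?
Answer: 1185921/256 ≈ 4632.5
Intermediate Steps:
U = 5/4 (U = (¼)*5 = 5/4 ≈ 1.2500)
w(C) = 1 (w(C) = -3 + 4 = 1)
p = 353/16 (p = (1 + 5/4)² + 17 = (9/4)² + 17 = 81/16 + 17 = 353/16 ≈ 22.063)
g = 46 (g = 4 + 42 = 46)
(p + g)² = (353/16 + 46)² = (1089/16)² = 1185921/256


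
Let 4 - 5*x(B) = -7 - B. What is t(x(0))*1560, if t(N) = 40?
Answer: 62400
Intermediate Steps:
x(B) = 11/5 + B/5 (x(B) = ⅘ - (-7 - B)/5 = ⅘ + (7/5 + B/5) = 11/5 + B/5)
t(x(0))*1560 = 40*1560 = 62400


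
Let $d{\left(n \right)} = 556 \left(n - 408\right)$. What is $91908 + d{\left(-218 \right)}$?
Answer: $-256148$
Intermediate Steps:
$d{\left(n \right)} = -226848 + 556 n$ ($d{\left(n \right)} = 556 \left(-408 + n\right) = -226848 + 556 n$)
$91908 + d{\left(-218 \right)} = 91908 + \left(-226848 + 556 \left(-218\right)\right) = 91908 - 348056 = -256148$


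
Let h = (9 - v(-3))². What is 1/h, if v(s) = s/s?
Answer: 1/64 ≈ 0.015625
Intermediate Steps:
v(s) = 1
h = 64 (h = (9 - 1*1)² = (9 - 1)² = 8² = 64)
1/h = 1/64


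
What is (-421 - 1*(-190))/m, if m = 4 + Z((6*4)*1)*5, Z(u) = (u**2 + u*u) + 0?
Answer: -21/524 ≈ -0.040076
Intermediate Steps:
Z(u) = 2*u**2 (Z(u) = (u**2 + u**2) + 0 = 2*u**2 + 0 = 2*u**2)
m = 5764 (m = 4 + (2*((6*4)*1)**2)*5 = 4 + (2*(24*1)**2)*5 = 4 + (2*24**2)*5 = 4 + (2*576)*5 = 4 + 1152*5 = 4 + 5760 = 5764)
(-421 - 1*(-190))/m = (-421 - 1*(-190))/5764 = (-421 + 190)*(1/5764) = -231*1/5764 = -21/524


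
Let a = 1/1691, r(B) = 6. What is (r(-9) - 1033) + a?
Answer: -1736656/1691 ≈ -1027.0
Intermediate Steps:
a = 1/1691 ≈ 0.00059137
(r(-9) - 1033) + a = (6 - 1033) + 1/1691 = -1027 + 1/1691 = -1736656/1691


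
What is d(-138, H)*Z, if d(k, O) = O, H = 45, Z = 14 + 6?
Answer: 900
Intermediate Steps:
Z = 20
d(-138, H)*Z = 45*20 = 900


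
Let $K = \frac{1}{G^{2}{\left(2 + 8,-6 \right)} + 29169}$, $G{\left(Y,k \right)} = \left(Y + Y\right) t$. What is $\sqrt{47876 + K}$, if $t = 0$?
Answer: $\frac{\sqrt{4526040440845}}{9723} \approx 218.81$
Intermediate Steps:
$G{\left(Y,k \right)} = 0$ ($G{\left(Y,k \right)} = \left(Y + Y\right) 0 = 2 Y 0 = 0$)
$K = \frac{1}{29169}$ ($K = \frac{1}{0^{2} + 29169} = \frac{1}{0 + 29169} = \frac{1}{29169} \approx 3.4283 \cdot 10^{-5}$)
$\sqrt{47876 + K} = \sqrt{47876 + \frac{1}{29169}} = \sqrt{\frac{1396495045}{29169}} = \frac{\sqrt{4526040440845}}{9723}$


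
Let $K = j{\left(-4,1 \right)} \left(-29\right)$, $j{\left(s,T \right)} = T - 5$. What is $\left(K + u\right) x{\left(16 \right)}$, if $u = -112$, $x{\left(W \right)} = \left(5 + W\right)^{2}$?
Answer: $1764$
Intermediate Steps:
$j{\left(s,T \right)} = -5 + T$
$K = 116$ ($K = \left(-5 + 1\right) \left(-29\right) = \left(-4\right) \left(-29\right) = 116$)
$\left(K + u\right) x{\left(16 \right)} = \left(116 - 112\right) \left(5 + 16\right)^{2} = 4 \cdot 21^{2} = 4 \cdot 441 = 1764$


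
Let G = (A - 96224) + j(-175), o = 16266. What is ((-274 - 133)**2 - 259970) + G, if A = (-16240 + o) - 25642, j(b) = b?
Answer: -216336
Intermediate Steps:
A = -25616 (A = (-16240 + 16266) - 25642 = 26 - 25642 = -25616)
G = -122015 (G = (-25616 - 96224) - 175 = -121840 - 175 = -122015)
((-274 - 133)**2 - 259970) + G = ((-274 - 133)**2 - 259970) - 122015 = ((-407)**2 - 259970) - 122015 = (165649 - 259970) - 122015 = -94321 - 122015 = -216336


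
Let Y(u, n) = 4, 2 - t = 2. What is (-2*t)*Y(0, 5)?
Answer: 0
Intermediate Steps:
t = 0 (t = 2 - 1*2 = 2 - 2 = 0)
(-2*t)*Y(0, 5) = -2*0*4 = 0*4 = 0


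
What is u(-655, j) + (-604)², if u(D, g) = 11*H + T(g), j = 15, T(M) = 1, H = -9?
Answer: 364718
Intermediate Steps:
u(D, g) = -98 (u(D, g) = 11*(-9) + 1 = -99 + 1 = -98)
u(-655, j) + (-604)² = -98 + (-604)² = -98 + 364816 = 364718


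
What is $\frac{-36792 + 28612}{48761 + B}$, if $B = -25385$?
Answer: $- \frac{2045}{5844} \approx -0.34993$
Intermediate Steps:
$\frac{-36792 + 28612}{48761 + B} = \frac{-36792 + 28612}{48761 - 25385} = - \frac{8180}{23376} = \left(-8180\right) \frac{1}{23376} = - \frac{2045}{5844}$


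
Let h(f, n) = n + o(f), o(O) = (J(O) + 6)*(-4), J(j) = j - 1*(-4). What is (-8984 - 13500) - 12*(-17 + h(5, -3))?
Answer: -21524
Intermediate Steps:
J(j) = 4 + j (J(j) = j + 4 = 4 + j)
o(O) = -40 - 4*O (o(O) = ((4 + O) + 6)*(-4) = (10 + O)*(-4) = -40 - 4*O)
h(f, n) = -40 + n - 4*f (h(f, n) = n + (-40 - 4*f) = -40 + n - 4*f)
(-8984 - 13500) - 12*(-17 + h(5, -3)) = (-8984 - 13500) - 12*(-17 + (-40 - 3 - 4*5)) = -22484 - 12*(-17 + (-40 - 3 - 20)) = -22484 - 12*(-17 - 63) = -22484 - 12*(-80) = -22484 + 960 = -21524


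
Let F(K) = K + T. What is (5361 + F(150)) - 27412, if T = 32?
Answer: -21869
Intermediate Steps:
F(K) = 32 + K (F(K) = K + 32 = 32 + K)
(5361 + F(150)) - 27412 = (5361 + (32 + 150)) - 27412 = (5361 + 182) - 27412 = 5543 - 27412 = -21869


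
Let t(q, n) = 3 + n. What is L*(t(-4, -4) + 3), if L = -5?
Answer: -10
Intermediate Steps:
L*(t(-4, -4) + 3) = -5*((3 - 4) + 3) = -5*(-1 + 3) = -5*2 = -10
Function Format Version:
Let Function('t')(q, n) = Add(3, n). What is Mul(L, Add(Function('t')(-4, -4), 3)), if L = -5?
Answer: -10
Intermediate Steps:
Mul(L, Add(Function('t')(-4, -4), 3)) = Mul(-5, Add(Add(3, -4), 3)) = Mul(-5, Add(-1, 3)) = Mul(-5, 2) = -10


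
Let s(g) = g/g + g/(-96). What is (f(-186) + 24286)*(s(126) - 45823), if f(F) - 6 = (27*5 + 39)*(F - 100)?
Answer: 1167211416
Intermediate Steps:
s(g) = 1 - g/96 (s(g) = 1 + g*(-1/96) = 1 - g/96)
f(F) = -17394 + 174*F (f(F) = 6 + (27*5 + 39)*(F - 100) = 6 + (135 + 39)*(-100 + F) = 6 + 174*(-100 + F) = 6 + (-17400 + 174*F) = -17394 + 174*F)
(f(-186) + 24286)*(s(126) - 45823) = ((-17394 + 174*(-186)) + 24286)*((1 - 1/96*126) - 45823) = ((-17394 - 32364) + 24286)*((1 - 21/16) - 45823) = (-49758 + 24286)*(-5/16 - 45823) = -25472*(-733173/16) = 1167211416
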